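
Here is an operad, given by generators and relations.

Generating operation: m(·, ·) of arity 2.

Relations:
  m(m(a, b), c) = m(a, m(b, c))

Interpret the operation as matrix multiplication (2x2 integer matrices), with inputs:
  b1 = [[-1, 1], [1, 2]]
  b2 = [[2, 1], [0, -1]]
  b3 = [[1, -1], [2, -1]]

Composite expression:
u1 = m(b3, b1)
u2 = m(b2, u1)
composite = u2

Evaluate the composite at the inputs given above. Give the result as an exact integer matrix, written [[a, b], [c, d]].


[[-7, -2], [3, 0]]

m(b3, b1) = [[-2, -1], [-3, 0]]
m(b2, m(b3, b1)) = [[-7, -2], [3, 0]]


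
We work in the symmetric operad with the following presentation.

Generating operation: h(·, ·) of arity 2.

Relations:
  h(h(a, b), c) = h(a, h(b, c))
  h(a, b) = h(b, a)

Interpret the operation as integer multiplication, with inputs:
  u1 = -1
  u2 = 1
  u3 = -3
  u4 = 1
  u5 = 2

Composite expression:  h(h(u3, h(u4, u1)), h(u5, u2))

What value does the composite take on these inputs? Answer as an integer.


6

h(u4, u1) = -1
h(u3, h(u4, u1)) = 3
h(u5, u2) = 2
h(h(u3, h(u4, u1)), h(u5, u2)) = 6


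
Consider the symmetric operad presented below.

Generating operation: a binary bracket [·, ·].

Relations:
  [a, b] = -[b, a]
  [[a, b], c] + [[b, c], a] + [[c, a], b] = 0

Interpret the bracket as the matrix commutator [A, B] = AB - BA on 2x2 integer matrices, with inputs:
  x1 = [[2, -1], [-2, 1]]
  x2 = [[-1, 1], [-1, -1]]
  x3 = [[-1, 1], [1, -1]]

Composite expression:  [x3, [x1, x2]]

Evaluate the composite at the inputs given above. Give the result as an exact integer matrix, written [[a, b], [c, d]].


[[0, -6], [6, 0]]

[x1, x2] = [[3, 1], [1, -3]]
[x3, [x1, x2]] = [[0, -6], [6, 0]]


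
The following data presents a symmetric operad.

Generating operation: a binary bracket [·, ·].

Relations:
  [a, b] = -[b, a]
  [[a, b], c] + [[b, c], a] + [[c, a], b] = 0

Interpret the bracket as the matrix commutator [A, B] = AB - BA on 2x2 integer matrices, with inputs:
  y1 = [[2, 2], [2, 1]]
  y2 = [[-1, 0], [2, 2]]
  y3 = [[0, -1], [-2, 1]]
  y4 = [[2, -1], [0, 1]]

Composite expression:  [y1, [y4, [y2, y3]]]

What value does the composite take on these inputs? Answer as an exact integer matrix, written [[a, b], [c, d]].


[y2, y3] = [[2, 3], [-8, -2]]
[y4, [y2, y3]] = [[8, 7], [8, -8]]
[y1, [y4, [y2, y3]]] = [[2, -25], [24, -2]]

[[2, -25], [24, -2]]


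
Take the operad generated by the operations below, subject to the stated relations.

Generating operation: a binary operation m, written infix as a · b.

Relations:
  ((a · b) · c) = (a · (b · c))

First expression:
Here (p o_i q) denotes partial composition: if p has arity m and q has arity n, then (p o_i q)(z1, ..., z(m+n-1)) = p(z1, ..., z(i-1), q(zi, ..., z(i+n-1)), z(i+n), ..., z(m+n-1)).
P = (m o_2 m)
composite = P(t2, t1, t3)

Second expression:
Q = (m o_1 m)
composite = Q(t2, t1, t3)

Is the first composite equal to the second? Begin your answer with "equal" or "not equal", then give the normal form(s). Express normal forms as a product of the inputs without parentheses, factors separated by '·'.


equal: each reduces to t2 · t1 · t3

The first expression, normalized: t2 · t1 · t3
The second expression, normalized: t2 · t1 · t3
Identical normal forms: equal.


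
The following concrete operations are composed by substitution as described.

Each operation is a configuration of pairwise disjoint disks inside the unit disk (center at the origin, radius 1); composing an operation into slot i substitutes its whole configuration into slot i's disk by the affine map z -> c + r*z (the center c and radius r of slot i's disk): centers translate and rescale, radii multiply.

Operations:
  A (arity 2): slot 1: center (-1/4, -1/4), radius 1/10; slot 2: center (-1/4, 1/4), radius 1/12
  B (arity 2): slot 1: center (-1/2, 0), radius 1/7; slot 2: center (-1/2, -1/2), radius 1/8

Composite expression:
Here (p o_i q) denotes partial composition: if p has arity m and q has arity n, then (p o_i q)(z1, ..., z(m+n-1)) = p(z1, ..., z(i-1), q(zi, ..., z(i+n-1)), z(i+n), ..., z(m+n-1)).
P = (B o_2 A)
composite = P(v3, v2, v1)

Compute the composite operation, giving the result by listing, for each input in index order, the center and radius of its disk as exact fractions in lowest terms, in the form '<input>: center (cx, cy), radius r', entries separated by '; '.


v1: center (-17/32, -15/32), radius 1/96; v2: center (-17/32, -17/32), radius 1/80; v3: center (-1/2, 0), radius 1/7

Nesting under B composes maps z -> c + r*z down each v-path.
input v3: applying the 1 nested substitution gives center (-1/2, 0), radius 1/7
input v2: applying the 2 nested substitutions gives center (-17/32, -17/32), radius 1/80
input v1: applying the 2 nested substitutions gives center (-17/32, -15/32), radius 1/96


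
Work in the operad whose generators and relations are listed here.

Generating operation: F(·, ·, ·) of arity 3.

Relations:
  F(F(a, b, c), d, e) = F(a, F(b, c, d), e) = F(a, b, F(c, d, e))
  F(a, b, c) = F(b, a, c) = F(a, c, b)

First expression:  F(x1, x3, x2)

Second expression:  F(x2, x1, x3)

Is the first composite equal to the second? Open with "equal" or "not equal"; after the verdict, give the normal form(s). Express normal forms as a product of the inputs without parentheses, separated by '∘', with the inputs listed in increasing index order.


equal; both compose to x1 ∘ x2 ∘ x3

The first expression reduces to x1 ∘ x2 ∘ x3
The second expression reduces to x1 ∘ x2 ∘ x3
The forms coincide; equal.


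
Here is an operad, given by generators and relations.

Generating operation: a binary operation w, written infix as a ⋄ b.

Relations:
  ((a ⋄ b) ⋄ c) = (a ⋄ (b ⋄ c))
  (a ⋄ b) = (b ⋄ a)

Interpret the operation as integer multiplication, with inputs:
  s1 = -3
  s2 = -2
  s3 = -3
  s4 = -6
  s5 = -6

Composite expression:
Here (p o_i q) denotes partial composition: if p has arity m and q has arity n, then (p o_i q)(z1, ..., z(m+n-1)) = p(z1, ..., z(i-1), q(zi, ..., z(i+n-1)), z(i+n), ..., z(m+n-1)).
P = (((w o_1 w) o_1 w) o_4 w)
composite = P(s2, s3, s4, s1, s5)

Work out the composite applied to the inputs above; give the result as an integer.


-648


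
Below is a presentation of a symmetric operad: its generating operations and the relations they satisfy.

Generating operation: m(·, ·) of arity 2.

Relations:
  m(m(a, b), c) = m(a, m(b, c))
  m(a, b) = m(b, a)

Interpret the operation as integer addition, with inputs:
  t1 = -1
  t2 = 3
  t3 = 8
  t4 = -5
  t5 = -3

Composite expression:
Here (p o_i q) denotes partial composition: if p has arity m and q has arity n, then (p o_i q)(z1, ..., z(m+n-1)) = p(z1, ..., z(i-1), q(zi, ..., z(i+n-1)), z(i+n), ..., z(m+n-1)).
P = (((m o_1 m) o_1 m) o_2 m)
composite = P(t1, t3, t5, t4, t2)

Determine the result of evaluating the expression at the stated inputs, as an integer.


2


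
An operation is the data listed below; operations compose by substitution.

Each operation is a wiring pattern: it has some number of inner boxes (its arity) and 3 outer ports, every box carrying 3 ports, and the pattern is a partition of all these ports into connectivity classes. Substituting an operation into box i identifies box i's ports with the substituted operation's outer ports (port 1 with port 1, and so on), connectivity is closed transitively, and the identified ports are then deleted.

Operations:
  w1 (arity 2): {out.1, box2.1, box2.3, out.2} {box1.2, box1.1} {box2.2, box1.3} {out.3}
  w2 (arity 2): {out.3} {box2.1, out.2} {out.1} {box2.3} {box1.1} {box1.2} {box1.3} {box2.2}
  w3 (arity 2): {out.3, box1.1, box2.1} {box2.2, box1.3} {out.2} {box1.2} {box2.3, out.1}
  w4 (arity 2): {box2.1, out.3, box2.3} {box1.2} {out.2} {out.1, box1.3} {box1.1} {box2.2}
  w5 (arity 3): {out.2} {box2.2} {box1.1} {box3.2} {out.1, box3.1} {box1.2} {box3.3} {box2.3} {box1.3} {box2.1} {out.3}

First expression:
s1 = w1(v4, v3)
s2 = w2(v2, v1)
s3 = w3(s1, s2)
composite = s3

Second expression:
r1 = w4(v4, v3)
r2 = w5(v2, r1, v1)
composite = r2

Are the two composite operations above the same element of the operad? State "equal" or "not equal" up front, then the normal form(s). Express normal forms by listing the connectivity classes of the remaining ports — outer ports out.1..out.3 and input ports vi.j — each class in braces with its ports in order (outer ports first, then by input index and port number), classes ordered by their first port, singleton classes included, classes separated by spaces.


not equal; the first gives {out.1} {out.2} {out.3, v3.1, v3.3} {v1.1} {v1.2} {v1.3} {v2.1} {v2.2} {v2.3} {v3.2, v4.3} {v4.1, v4.2} and the second {out.1, v1.1} {out.2} {out.3} {v1.2} {v1.3} {v2.1} {v2.2} {v2.3} {v3.1, v3.3} {v3.2} {v4.1} {v4.2} {v4.3}

In normal form, the first expression is {out.1} {out.2} {out.3, v3.1, v3.3} {v1.1} {v1.2} {v1.3} {v2.1} {v2.2} {v2.3} {v3.2, v4.3} {v4.1, v4.2}
In normal form, the second expression is {out.1, v1.1} {out.2} {out.3} {v1.2} {v1.3} {v2.1} {v2.2} {v2.3} {v3.1, v3.3} {v3.2} {v4.1} {v4.2} {v4.3}
They disagree, so not equal.


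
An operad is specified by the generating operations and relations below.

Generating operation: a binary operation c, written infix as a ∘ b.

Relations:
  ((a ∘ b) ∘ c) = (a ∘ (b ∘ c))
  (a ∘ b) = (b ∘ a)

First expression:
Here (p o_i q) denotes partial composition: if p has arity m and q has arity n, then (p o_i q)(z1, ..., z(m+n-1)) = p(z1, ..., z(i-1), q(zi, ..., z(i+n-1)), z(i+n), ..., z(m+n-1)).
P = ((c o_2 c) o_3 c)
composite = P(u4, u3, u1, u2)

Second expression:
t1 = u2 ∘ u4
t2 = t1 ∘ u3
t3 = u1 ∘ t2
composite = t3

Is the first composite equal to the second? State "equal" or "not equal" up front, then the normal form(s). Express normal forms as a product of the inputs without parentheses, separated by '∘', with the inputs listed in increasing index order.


The first expression, normalized: u1 ∘ u2 ∘ u3 ∘ u4
The second expression, normalized: u1 ∘ u2 ∘ u3 ∘ u4
Same normal form: equal.

equal; both compose to u1 ∘ u2 ∘ u3 ∘ u4


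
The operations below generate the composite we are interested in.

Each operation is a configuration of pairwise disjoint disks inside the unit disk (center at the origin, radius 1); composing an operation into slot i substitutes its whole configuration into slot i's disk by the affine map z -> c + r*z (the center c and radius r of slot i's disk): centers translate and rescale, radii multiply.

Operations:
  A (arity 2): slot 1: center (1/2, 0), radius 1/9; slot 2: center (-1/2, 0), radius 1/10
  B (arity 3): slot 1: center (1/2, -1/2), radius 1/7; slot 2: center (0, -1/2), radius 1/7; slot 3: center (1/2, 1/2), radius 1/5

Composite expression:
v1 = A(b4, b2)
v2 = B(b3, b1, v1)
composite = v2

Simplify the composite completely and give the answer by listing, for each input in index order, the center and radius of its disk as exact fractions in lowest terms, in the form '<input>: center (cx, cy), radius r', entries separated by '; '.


Nesting under B composes maps z -> c + r*z down each b-path.
input b3: applying the 1 nested substitution gives center (1/2, -1/2), radius 1/7
input b1: applying the 1 nested substitution gives center (0, -1/2), radius 1/7
input b4: applying the 2 nested substitutions gives center (3/5, 1/2), radius 1/45
input b2: applying the 2 nested substitutions gives center (2/5, 1/2), radius 1/50

b1: center (0, -1/2), radius 1/7; b2: center (2/5, 1/2), radius 1/50; b3: center (1/2, -1/2), radius 1/7; b4: center (3/5, 1/2), radius 1/45


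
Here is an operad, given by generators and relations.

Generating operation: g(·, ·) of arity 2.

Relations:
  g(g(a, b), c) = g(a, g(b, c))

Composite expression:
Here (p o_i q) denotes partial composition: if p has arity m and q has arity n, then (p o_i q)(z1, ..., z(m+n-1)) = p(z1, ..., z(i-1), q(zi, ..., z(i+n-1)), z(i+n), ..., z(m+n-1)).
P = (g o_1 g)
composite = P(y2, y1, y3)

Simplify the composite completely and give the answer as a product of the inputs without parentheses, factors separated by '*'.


y2 * y1 * y3

Every regrouping of g is equal, so read the y-inputs in written order.
g(y2, y1) flattens to y2 * y1
g(g(y2, y1), y3) flattens to y2 * y1 * y3


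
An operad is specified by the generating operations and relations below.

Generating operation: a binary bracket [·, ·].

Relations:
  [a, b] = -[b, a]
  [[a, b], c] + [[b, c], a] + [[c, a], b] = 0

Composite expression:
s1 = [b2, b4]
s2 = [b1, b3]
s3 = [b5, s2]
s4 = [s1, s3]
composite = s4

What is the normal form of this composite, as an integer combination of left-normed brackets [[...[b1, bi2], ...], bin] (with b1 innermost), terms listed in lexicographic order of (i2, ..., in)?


[[[[b1, b3], b5], b2], b4] - [[[[b1, b3], b5], b4], b2]

Expand each bracket as ab - ba; the b1-initial words give the coefficients.
Composite bracket: [[b2, b4], [b5, [b1, b3]]]
Each bracket splits as ab - ba, giving 16 signed words (2^4 = 16).
Collect the words opening with b1:
  b1b3b5b2b4 appears with sign +1, giving the term +[[[[b1, b3], b5], b2], b4]
  b1b3b5b4b2 appears with sign -1, giving the term -[[[[b1, b3], b5], b4], b2]


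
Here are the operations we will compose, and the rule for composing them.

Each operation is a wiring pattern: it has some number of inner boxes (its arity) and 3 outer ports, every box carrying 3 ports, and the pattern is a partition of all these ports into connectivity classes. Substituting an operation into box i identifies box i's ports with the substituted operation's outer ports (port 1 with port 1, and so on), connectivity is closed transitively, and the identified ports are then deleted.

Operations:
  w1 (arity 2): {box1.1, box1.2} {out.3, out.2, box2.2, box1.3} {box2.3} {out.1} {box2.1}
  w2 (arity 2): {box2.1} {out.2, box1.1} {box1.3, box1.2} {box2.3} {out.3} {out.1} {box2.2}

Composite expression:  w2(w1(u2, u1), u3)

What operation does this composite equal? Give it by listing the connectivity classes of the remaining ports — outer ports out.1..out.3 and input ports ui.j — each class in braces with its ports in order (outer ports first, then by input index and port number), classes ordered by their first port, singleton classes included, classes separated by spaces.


{out.1} {out.2} {out.3} {u1.1} {u1.2, u2.3} {u1.3} {u2.1, u2.2} {u3.1} {u3.2} {u3.3}


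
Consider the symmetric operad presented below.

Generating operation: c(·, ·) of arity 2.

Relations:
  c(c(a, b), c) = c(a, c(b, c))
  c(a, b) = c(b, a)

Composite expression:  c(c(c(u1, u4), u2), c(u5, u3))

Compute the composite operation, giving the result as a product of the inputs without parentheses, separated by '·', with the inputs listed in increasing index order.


u1 · u2 · u3 · u4 · u5

Shape and order are irrelevant to c; the u-input set decides.
c(u1, u4) unparenthesizes to u1 · u4
c(c(u1, u4), u2) unparenthesizes to u1 · u4 · u2
c(u5, u3) unparenthesizes to u5 · u3
c(c(c(u1, u4), u2), c(u5, u3)) unparenthesizes to u1 · u4 · u2 · u5 · u3
reordering the factors by index: u1 · u2 · u3 · u4 · u5


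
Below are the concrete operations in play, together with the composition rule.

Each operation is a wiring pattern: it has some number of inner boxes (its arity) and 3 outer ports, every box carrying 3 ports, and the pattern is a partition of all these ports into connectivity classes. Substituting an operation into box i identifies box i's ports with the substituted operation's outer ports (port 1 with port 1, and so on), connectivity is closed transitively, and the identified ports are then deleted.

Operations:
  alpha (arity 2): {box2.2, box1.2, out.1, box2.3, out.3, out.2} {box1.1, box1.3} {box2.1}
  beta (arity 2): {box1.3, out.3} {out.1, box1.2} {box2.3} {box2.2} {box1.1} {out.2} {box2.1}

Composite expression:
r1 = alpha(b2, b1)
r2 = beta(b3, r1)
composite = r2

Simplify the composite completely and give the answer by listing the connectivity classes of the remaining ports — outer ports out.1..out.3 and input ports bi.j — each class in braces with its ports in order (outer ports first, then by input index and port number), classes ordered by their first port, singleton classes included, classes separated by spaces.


After gluing at beta, chains via deleted ports link the b-ports.
through alpha, on inputs (b2, b1): {out.1, out.2, out.3, b1.2, b1.3, b2.2} {b1.1} {b2.1, b2.3} (out.j = stage outer ports)
through beta, on inputs (b3, b2, b1): {out.1, b3.2} {out.2} {out.3, b3.3} {b1.1} {b1.2, b1.3, b2.2} {b2.1, b2.3} {b3.1} (out.j = stage outer ports)

{out.1, b3.2} {out.2} {out.3, b3.3} {b1.1} {b1.2, b1.3, b2.2} {b2.1, b2.3} {b3.1}


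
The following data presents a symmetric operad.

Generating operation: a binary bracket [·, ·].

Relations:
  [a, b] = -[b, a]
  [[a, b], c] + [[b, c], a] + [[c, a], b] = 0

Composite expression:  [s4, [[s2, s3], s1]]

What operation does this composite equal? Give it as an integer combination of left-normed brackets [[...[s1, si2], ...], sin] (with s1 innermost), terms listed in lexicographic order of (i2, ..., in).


[[[s1, s2], s3], s4] - [[[s1, s3], s2], s4]

Expand each bracket as ab - ba; the s1-initial words give the coefficients.
Composite bracket: [s4, [[s2, s3], s1]]
The bracket unfolds into 8 signed words via [a, b] = ab - ba (2^3 = 8).
Words beginning with s1 determine it all:
  s1s2s3s4 (sign +1) contributes +[[[s1, s2], s3], s4]
  s1s3s2s4 (sign -1) contributes -[[[s1, s3], s2], s4]


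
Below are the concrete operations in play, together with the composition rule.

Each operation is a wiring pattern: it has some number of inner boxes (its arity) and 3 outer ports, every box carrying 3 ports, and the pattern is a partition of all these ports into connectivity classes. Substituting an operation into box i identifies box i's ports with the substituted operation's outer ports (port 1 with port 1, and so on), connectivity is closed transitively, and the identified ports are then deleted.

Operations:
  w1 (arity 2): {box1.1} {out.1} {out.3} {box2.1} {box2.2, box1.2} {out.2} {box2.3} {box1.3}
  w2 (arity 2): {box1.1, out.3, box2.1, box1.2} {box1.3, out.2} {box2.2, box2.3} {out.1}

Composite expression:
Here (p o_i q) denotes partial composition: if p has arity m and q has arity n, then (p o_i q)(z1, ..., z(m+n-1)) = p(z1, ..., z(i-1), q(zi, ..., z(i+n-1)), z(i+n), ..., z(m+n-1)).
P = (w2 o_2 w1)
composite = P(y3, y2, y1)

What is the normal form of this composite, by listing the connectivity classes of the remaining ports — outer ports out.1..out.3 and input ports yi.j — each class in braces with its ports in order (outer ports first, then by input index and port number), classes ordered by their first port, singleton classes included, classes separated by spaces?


Two ports join when wires chain via w2-identified ports.
the subtree at w1 composes to {out.1} {out.2} {out.3} {y1.1} {y1.2, y2.2} {y1.3} {y2.1} {y2.3} on (y2, y1); out.j = own outer ports
the subtree at w2 composes to {out.1} {out.2, y3.3} {out.3, y3.1, y3.2} {y1.1} {y1.2, y2.2} {y1.3} {y2.1} {y2.3} on (y3, y2, y1); out.j = own outer ports

{out.1} {out.2, y3.3} {out.3, y3.1, y3.2} {y1.1} {y1.2, y2.2} {y1.3} {y2.1} {y2.3}


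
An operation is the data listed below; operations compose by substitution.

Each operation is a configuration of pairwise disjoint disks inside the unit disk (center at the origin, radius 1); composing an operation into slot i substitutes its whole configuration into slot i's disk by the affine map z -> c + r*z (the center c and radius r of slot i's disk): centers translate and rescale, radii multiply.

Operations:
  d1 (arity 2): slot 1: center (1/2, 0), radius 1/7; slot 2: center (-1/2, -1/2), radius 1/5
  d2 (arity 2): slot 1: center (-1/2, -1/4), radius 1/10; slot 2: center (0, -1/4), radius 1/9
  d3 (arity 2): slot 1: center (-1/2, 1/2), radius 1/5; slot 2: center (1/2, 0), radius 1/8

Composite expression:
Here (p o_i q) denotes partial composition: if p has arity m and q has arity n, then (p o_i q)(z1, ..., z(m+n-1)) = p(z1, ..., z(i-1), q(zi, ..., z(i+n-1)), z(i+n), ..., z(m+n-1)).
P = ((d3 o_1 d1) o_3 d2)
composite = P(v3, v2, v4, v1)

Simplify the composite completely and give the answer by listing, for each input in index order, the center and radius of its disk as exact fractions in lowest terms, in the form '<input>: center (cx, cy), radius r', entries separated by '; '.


v1: center (1/2, -1/32), radius 1/72; v2: center (-3/5, 2/5), radius 1/25; v3: center (-2/5, 1/2), radius 1/35; v4: center (7/16, -1/32), radius 1/80

Below d3, radii multiply path by path; the v-disk centers shift.
input v3: applying the 2 nested substitutions gives center (-2/5, 1/2), radius 1/35
input v2: applying the 2 nested substitutions gives center (-3/5, 2/5), radius 1/25
input v4: applying the 2 nested substitutions gives center (7/16, -1/32), radius 1/80
input v1: applying the 2 nested substitutions gives center (1/2, -1/32), radius 1/72


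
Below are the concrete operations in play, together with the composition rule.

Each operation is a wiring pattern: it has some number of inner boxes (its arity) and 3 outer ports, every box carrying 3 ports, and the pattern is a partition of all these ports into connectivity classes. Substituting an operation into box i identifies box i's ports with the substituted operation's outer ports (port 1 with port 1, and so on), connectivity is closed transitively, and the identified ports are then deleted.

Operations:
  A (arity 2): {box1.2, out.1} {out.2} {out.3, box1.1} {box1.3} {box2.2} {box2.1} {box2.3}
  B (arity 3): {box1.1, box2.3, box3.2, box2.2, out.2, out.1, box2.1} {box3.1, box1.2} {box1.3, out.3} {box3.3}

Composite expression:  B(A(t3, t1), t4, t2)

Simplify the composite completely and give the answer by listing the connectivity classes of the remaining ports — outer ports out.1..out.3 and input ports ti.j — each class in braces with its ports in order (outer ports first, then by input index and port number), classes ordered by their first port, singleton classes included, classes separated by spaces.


{out.1, out.2, t2.2, t3.2, t4.1, t4.2, t4.3} {out.3, t3.1} {t1.1} {t1.2} {t1.3} {t2.1} {t2.3} {t3.3}

Treat the ports identified at B as solder joints: merge, then drop.
composing A on (t3, t1), with out.j its own outer ports: {out.1, t3.2} {out.2} {out.3, t3.1} {t1.1} {t1.2} {t1.3} {t3.3}
composing B on (t3, t1, t4, t2), with out.j its own outer ports: {out.1, out.2, t2.2, t3.2, t4.1, t4.2, t4.3} {out.3, t3.1} {t1.1} {t1.2} {t1.3} {t2.1} {t2.3} {t3.3}


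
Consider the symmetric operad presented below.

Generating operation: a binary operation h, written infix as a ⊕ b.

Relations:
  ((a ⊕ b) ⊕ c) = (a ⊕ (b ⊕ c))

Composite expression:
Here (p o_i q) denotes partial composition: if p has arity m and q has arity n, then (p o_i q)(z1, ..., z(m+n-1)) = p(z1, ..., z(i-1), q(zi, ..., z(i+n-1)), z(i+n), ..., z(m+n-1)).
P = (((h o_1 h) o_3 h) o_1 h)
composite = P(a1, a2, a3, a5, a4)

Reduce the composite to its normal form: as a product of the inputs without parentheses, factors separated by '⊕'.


a1 ⊕ a2 ⊕ a3 ⊕ a5 ⊕ a4

All parenthesizations of h agree; list the a-inputs left to right.
(a1 ⊕ a2) reduces to a1 ⊕ a2
((a1 ⊕ a2) ⊕ a3) reduces to a1 ⊕ a2 ⊕ a3
(a5 ⊕ a4) reduces to a5 ⊕ a4
(((a1 ⊕ a2) ⊕ a3) ⊕ (a5 ⊕ a4)) reduces to a1 ⊕ a2 ⊕ a3 ⊕ a5 ⊕ a4


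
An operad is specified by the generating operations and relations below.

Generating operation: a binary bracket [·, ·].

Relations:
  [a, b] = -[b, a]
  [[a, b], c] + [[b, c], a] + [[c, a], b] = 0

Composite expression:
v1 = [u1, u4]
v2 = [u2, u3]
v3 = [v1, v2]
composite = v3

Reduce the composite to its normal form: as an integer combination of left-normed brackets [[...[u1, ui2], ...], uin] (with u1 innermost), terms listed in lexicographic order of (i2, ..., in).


[[[u1, u4], u2], u3] - [[[u1, u4], u3], u2]

In the tensor algebra, words opening u1 carry the u1-anchored form.
Composite bracket: [[u1, u4], [u2, u3]]
Under [a, b] = ab - ba we get 8 signed associative words (2^3 = 8).
Keep just the words that open with u1:
  word u1u4u2u3 has sign +1, contributing +[[[u1, u4], u2], u3]
  word u1u4u3u2 has sign -1, contributing -[[[u1, u4], u3], u2]


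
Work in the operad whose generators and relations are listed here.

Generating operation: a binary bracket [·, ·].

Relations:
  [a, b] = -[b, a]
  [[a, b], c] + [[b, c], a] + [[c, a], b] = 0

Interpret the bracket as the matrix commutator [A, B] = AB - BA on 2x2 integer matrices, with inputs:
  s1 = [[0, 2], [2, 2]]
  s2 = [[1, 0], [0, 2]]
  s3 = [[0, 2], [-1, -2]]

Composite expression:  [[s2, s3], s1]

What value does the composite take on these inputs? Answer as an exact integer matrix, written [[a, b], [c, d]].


[[-2, -4], [2, 2]]

[s2, s3] = [[0, -2], [-1, 0]]
[[s2, s3], s1] = [[-2, -4], [2, 2]]


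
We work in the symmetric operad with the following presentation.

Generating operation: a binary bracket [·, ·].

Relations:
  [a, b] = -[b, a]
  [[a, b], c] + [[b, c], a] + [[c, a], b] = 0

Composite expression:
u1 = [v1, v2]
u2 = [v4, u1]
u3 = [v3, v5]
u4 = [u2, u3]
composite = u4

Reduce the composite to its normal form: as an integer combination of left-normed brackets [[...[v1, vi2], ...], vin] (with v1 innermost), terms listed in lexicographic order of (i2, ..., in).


Expand each bracket as ab - ba; the v1-initial words give the coefficients.
Composite bracket: [[v4, [v1, v2]], [v3, v5]]
Each bracket splits as ab - ba, giving 16 signed words (2^4 = 16).
Words beginning with v1 determine it all:
  v1v2v4v3v5 appears with sign -1, giving the term -[[[[v1, v2], v4], v3], v5]
  v1v2v4v5v3 appears with sign +1, giving the term +[[[[v1, v2], v4], v5], v3]

-[[[[v1, v2], v4], v3], v5] + [[[[v1, v2], v4], v5], v3]


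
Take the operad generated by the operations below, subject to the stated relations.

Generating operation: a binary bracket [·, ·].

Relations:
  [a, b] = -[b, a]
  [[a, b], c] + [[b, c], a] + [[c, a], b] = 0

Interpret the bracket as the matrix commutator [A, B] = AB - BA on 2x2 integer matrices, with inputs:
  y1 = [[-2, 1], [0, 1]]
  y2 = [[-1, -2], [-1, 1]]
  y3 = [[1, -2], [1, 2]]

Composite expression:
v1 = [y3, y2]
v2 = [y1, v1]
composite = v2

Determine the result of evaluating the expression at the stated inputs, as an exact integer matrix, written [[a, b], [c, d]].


[[-3, -2], [-9, 3]]


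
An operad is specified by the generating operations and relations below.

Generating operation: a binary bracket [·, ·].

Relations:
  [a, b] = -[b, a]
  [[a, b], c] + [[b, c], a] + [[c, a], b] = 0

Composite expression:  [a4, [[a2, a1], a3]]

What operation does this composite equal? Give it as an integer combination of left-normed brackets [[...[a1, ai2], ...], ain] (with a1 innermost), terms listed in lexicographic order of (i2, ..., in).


[[[a1, a2], a3], a4]

Skip Jacobi rewriting: expand, keep a1-initial words, read off terms.
Composite bracket: [a4, [[a2, a1], a3]]
Full expansion: 8 signed words from ab - ba (2^3 = 8).
The a1-initial words carry the normal form:
  the word a1a2a3a4 carries sign +1 and contributes +[[[a1, a2], a3], a4]


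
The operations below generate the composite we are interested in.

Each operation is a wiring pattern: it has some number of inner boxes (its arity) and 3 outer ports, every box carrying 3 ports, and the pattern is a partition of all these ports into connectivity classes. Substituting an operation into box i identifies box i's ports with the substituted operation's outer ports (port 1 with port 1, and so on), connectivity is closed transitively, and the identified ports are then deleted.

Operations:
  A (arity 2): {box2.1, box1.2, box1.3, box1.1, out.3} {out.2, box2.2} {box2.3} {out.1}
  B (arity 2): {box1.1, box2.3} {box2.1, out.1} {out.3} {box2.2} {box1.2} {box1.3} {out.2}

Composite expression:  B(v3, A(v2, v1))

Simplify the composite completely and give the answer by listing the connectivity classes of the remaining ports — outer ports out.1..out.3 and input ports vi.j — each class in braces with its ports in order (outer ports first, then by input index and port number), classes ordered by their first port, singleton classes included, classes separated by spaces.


Substituting into B glues patterns; closure does the rest.
the subtree at A composes to {out.1} {out.2, v1.2} {out.3, v1.1, v2.1, v2.2, v2.3} {v1.3} on (v2, v1); out.j = own outer ports
the subtree at B composes to {out.1} {out.2} {out.3} {v1.1, v2.1, v2.2, v2.3, v3.1} {v1.2} {v1.3} {v3.2} {v3.3} on (v3, v2, v1); out.j = own outer ports

{out.1} {out.2} {out.3} {v1.1, v2.1, v2.2, v2.3, v3.1} {v1.2} {v1.3} {v3.2} {v3.3}


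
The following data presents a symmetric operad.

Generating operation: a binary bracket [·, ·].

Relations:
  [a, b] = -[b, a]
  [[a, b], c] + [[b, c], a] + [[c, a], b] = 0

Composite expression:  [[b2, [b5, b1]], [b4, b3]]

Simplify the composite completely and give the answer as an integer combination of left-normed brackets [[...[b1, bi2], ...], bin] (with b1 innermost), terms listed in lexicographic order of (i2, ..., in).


Skip Jacobi rewriting: expand, keep b1-initial words, read off terms.
Composite bracket: [[b2, [b5, b1]], [b4, b3]]
Full expansion: 16 signed words from ab - ba (2^4 = 16).
Only words starting with b1 matter:
  word b1b5b2b3b4 has sign -1, contributing -[[[[b1, b5], b2], b3], b4]
  word b1b5b2b4b3 has sign +1, contributing +[[[[b1, b5], b2], b4], b3]

-[[[[b1, b5], b2], b3], b4] + [[[[b1, b5], b2], b4], b3]


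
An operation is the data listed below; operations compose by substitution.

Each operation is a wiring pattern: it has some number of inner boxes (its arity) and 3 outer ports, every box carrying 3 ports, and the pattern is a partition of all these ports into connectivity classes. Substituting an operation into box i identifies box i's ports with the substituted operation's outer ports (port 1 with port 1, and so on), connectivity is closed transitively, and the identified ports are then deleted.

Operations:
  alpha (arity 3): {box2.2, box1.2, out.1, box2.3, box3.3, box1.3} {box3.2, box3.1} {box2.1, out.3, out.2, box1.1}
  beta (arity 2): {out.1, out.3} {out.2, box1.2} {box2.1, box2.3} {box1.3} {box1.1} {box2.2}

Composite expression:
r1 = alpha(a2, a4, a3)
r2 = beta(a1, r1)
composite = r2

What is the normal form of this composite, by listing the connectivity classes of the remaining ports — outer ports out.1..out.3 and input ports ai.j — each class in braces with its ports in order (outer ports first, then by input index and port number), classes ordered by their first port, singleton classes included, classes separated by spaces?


{out.1, out.3} {out.2, a1.2} {a1.1} {a1.3} {a2.1, a2.2, a2.3, a3.3, a4.1, a4.2, a4.3} {a3.1, a3.2}


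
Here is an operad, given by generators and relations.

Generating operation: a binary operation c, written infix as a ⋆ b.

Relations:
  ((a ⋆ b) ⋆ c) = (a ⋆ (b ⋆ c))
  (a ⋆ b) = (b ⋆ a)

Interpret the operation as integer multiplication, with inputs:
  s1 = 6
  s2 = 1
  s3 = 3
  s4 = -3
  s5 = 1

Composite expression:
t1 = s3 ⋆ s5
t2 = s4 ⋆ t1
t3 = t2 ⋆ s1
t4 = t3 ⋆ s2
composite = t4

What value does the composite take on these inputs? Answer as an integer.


-54

(s3 ⋆ s5) = 3
(s4 ⋆ (s3 ⋆ s5)) = -9
((s4 ⋆ (s3 ⋆ s5)) ⋆ s1) = -54
(((s4 ⋆ (s3 ⋆ s5)) ⋆ s1) ⋆ s2) = -54


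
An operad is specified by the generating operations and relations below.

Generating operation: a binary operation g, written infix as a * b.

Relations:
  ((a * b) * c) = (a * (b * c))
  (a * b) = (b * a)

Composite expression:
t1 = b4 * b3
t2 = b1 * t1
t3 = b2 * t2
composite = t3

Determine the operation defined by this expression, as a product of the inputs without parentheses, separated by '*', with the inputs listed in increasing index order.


With g associative and commutative, the b-input set is all that matters.
(b4 * b3) flattens to b4 * b3
(b1 * (b4 * b3)) flattens to b1 * b4 * b3
(b2 * (b1 * (b4 * b3))) flattens to b2 * b1 * b4 * b3
rearranged into index order: b1 * b2 * b3 * b4

b1 * b2 * b3 * b4


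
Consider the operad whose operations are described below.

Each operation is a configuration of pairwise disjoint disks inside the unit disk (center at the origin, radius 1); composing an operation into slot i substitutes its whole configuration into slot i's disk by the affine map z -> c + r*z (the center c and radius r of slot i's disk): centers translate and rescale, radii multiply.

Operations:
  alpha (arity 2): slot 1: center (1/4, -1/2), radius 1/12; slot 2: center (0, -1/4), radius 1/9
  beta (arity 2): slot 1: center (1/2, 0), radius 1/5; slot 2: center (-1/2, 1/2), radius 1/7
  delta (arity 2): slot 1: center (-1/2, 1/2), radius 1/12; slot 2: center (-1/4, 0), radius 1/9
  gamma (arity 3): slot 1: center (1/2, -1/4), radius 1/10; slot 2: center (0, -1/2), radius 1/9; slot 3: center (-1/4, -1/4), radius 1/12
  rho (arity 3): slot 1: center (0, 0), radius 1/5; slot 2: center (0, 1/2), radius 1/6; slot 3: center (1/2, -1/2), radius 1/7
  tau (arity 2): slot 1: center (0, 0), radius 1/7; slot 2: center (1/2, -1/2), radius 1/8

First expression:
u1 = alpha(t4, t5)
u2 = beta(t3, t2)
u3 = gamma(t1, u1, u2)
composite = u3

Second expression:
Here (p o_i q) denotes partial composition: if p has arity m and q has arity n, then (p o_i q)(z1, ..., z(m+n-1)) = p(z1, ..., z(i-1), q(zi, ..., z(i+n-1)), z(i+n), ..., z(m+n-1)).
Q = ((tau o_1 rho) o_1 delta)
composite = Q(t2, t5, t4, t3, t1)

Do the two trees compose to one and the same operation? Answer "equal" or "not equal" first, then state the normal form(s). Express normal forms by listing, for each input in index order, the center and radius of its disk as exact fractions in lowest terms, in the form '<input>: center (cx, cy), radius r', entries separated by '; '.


not equal: they reduce to t1: center (1/2, -1/4), radius 1/10; t2: center (-7/24, -5/24), radius 1/84; t3: center (-5/24, -1/4), radius 1/60; t4: center (1/36, -5/9), radius 1/108; t5: center (0, -19/36), radius 1/81 and t1: center (1/2, -1/2), radius 1/8; t2: center (-1/70, 1/70), radius 1/420; t3: center (1/14, -1/14), radius 1/49; t4: center (0, 1/14), radius 1/42; t5: center (-1/140, 0), radius 1/315

In normal form, the first expression is t1: center (1/2, -1/4), radius 1/10; t2: center (-7/24, -5/24), radius 1/84; t3: center (-5/24, -1/4), radius 1/60; t4: center (1/36, -5/9), radius 1/108; t5: center (0, -19/36), radius 1/81
In normal form, the second expression is t1: center (1/2, -1/2), radius 1/8; t2: center (-1/70, 1/70), radius 1/420; t3: center (1/14, -1/14), radius 1/49; t4: center (0, 1/14), radius 1/42; t5: center (-1/140, 0), radius 1/315
The forms do not match — not equal.


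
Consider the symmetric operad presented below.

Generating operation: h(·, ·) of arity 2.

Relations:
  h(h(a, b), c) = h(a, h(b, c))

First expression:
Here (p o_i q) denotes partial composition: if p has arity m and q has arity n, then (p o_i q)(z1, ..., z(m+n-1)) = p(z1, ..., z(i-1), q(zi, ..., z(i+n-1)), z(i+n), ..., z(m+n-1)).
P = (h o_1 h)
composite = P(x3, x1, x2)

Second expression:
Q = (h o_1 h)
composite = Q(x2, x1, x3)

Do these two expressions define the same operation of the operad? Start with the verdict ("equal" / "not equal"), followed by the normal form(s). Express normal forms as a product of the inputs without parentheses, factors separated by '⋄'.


Reducing the first expression gives x3 ⋄ x1 ⋄ x2
Reducing the second expression gives x2 ⋄ x1 ⋄ x3
They disagree, so not equal.

not equal; first: x3 ⋄ x1 ⋄ x2; second: x2 ⋄ x1 ⋄ x3


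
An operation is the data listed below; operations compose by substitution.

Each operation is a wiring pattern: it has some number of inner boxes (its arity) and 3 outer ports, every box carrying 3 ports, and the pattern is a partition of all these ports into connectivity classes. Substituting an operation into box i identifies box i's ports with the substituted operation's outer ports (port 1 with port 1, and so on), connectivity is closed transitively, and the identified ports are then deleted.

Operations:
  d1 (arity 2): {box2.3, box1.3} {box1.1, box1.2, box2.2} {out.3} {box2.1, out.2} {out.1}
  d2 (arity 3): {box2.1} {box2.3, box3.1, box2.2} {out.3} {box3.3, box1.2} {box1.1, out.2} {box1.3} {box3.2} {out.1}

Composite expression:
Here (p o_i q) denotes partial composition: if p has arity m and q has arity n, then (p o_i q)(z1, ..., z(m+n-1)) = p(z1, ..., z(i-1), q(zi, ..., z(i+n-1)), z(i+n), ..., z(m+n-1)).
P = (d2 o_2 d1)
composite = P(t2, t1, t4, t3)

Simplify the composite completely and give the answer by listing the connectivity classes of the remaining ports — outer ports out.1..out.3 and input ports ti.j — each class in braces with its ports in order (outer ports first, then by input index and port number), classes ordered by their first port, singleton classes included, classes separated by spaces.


Two ports join when wires chain via d2-identified ports.
d1 over (t1, t4) gives {out.1} {out.2, t4.1} {out.3} {t1.1, t1.2, t4.2} {t1.3, t4.3}, out.j being that stage's outer ports
d2 over (t2, t1, t4, t3) gives {out.1} {out.2, t2.1} {out.3} {t1.1, t1.2, t4.2} {t1.3, t4.3} {t2.2, t3.3} {t2.3} {t3.1, t4.1} {t3.2}, out.j being that stage's outer ports

{out.1} {out.2, t2.1} {out.3} {t1.1, t1.2, t4.2} {t1.3, t4.3} {t2.2, t3.3} {t2.3} {t3.1, t4.1} {t3.2}


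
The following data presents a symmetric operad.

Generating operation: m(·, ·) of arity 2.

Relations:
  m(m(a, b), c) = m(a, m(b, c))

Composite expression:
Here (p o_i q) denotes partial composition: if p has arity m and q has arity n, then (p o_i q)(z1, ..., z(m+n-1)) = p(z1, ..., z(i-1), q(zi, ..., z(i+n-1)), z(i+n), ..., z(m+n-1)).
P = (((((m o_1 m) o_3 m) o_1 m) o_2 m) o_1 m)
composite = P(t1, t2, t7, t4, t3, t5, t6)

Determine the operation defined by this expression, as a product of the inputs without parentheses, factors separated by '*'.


Every regrouping of m is equal, so read the t-inputs in written order.
m(t1, t2) reduces to t1 * t2
m(t7, t4) reduces to t7 * t4
m(m(t1, t2), m(t7, t4)) reduces to t1 * t2 * t7 * t4
m(m(m(t1, t2), m(t7, t4)), t3) reduces to t1 * t2 * t7 * t4 * t3
m(t5, t6) reduces to t5 * t6
m(m(m(m(t1, t2), m(t7, t4)), t3), m(t5, t6)) reduces to t1 * t2 * t7 * t4 * t3 * t5 * t6

t1 * t2 * t7 * t4 * t3 * t5 * t6


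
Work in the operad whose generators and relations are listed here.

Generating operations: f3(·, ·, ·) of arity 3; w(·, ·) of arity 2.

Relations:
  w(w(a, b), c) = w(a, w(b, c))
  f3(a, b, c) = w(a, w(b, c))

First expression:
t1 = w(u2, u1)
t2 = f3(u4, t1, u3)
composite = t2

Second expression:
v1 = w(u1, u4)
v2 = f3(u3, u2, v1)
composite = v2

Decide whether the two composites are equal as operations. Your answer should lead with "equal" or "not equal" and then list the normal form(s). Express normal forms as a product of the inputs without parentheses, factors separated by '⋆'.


not equal — first u4 ⋆ u2 ⋆ u1 ⋆ u3, second u3 ⋆ u2 ⋆ u1 ⋆ u4


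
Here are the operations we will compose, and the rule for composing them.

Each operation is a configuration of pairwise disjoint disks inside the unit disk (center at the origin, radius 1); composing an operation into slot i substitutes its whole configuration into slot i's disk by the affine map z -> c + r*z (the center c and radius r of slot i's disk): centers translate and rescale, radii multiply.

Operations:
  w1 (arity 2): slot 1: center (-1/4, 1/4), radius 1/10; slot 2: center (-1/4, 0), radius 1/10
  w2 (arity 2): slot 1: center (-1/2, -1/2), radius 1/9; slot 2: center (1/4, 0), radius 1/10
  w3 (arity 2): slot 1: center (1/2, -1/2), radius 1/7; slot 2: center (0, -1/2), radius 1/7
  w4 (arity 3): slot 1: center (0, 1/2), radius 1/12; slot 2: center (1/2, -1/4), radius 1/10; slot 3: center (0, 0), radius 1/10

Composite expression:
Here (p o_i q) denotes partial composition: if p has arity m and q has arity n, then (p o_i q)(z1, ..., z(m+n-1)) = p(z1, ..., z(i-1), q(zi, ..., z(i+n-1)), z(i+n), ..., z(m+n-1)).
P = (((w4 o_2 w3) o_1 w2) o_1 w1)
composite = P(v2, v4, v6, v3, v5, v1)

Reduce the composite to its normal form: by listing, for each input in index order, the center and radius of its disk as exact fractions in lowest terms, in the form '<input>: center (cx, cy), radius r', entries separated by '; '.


v1: center (0, 0), radius 1/10; v2: center (-19/432, 199/432), radius 1/1080; v3: center (11/20, -3/10), radius 1/70; v4: center (-19/432, 11/24), radius 1/1080; v5: center (1/2, -3/10), radius 1/70; v6: center (1/48, 1/2), radius 1/120

Nesting under w4 composes maps z -> c + r*z down each v-path.
v2 passes through 3 substitutions, ending at center (-19/432, 199/432), radius 1/1080
v4 passes through 3 substitutions, ending at center (-19/432, 11/24), radius 1/1080
v6 passes through 2 substitutions, ending at center (1/48, 1/2), radius 1/120
v3 passes through 2 substitutions, ending at center (11/20, -3/10), radius 1/70
v5 passes through 2 substitutions, ending at center (1/2, -3/10), radius 1/70
v1 passes through 1 substitution, ending at center (0, 0), radius 1/10
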